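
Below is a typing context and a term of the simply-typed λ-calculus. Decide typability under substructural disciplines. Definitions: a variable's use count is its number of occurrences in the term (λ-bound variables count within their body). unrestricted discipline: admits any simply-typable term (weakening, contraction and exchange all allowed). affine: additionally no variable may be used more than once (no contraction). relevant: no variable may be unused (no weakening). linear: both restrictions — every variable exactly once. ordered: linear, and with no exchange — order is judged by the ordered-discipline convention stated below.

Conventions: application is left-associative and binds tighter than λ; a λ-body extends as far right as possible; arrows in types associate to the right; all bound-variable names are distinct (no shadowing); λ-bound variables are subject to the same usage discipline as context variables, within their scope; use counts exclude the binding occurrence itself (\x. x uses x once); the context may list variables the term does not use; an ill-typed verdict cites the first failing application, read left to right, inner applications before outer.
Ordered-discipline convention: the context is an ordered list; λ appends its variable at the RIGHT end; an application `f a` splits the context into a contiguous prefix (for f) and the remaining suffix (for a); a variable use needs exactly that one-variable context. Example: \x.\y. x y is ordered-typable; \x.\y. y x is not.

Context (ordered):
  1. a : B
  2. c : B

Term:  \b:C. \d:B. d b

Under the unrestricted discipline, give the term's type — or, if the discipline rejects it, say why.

not well-typed under unrestricted — fails simple typing
usage: a=0, c=0, b (λ-bound)=1, d (λ-bound)=1
use order (left to right): d, b
typing: ill-typed: applying a non-function (B)
summary: ordered ✗ · linear ✗ · affine ✗ · relevant ✗ · unrestricted ✗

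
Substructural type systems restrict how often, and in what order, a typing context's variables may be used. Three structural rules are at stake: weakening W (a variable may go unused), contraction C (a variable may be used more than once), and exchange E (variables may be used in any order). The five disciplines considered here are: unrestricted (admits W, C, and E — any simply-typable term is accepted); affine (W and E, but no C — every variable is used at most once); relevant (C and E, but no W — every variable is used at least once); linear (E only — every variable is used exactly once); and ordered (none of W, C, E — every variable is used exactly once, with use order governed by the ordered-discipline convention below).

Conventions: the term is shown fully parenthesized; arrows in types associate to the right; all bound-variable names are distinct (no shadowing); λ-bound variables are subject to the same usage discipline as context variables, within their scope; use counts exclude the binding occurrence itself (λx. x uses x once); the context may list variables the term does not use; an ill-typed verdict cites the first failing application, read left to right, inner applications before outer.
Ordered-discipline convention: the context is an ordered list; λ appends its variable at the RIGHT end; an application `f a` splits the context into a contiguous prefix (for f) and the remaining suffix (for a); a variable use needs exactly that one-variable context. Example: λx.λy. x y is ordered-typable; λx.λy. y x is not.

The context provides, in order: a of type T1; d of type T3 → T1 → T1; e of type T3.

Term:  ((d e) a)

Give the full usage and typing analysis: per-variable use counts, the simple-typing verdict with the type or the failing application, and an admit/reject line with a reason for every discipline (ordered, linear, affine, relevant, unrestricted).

counts: a ×1, d ×1, e ×1
uses in reading order: d, e, a
typing: the term checks, with type T1
ordered: ✗, no contiguous prefix/suffix split fits d, e, a
linear: ✓, a, d, e: one use apiece
affine: ✓, no duplicate uses among a, d, e
relevant: ✓, none of a, d, e goes unused
unrestricted: ✓, typability at T1 is all that's needed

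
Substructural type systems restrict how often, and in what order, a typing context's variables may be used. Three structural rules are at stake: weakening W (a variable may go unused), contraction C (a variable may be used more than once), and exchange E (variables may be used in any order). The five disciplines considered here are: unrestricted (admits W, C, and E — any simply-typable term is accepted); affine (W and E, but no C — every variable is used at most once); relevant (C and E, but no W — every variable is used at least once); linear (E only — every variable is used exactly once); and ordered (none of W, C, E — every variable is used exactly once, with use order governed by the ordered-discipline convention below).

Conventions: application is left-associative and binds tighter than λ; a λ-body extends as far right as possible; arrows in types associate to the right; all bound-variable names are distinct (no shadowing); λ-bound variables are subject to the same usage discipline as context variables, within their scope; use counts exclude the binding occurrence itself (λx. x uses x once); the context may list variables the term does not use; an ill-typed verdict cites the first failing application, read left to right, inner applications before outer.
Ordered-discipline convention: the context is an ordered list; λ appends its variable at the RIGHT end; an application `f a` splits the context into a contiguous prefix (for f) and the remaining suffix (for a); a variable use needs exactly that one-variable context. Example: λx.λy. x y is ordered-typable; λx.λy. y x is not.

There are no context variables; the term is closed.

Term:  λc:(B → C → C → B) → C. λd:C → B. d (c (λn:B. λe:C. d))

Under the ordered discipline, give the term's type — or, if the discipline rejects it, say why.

not well-typed under ordered — d ×2 used more than once (contraction); n, e never used (weakening)
usage: c [bound]: 1×, d [bound]: 2×, n [bound]: 0×, e [bound]: 0×
order of uses: d, c, d
typing: the term checks, with type ((B → C → C → B) → C) → (C → B) → B
summary: ordered ✗, linear ✗, affine ✗, relevant ✗, unrestricted ✓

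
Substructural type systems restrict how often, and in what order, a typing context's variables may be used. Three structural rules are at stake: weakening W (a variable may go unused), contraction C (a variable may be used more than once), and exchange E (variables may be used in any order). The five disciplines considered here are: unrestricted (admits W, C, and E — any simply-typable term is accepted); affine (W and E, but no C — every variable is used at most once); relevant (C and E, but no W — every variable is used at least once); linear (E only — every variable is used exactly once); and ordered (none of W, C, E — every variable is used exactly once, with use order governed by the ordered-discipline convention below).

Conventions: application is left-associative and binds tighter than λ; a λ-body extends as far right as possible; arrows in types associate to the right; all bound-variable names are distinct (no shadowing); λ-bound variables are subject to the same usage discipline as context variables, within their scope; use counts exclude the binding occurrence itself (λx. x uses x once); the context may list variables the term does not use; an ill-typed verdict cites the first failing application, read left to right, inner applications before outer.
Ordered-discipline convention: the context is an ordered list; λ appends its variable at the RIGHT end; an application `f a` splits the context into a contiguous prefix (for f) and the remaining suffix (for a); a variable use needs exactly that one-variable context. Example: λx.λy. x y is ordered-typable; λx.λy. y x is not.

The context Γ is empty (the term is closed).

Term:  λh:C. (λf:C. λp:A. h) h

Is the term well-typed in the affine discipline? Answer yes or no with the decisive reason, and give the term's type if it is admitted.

no — repeated use of h ×2
counts: h (λ-bound): 2×, f (λ-bound): 0×, p (λ-bound): 0×
uses in reading order: h, h
typing: ✓ — C → A → C
summary: ordered ✗; linear ✗; affine ✗; relevant ✗; unrestricted ✓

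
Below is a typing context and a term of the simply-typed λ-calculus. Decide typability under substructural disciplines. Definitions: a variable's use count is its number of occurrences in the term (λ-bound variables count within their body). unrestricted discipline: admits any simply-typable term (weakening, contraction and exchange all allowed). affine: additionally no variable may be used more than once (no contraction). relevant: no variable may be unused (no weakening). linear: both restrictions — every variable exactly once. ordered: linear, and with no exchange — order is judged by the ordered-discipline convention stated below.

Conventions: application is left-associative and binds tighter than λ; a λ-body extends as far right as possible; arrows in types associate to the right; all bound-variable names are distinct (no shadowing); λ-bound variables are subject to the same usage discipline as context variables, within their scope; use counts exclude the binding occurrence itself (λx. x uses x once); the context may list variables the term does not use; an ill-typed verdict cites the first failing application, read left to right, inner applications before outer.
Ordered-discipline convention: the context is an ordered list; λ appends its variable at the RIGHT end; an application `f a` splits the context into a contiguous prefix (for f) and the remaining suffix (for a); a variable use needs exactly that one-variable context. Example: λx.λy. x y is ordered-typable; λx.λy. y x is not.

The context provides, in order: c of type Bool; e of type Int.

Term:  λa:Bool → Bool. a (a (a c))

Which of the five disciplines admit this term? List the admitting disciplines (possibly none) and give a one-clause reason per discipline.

admitted in: unrestricted
counts: c=1, e=0, a (λ-bound)=3
uses in reading order: a, a, a, c
typing: well-typed at (Bool → Bool) → Bool
ordered: ✗, uses contraction: a ×3; unused: e — weakening required
linear: ✗, uses contraction: a ×3; unused: e — weakening required
affine: ✗, uses contraction: a ×3
relevant: ✗, unused: e — weakening required
unrestricted: ✓, typability at (Bool → Bool) → Bool is all that's needed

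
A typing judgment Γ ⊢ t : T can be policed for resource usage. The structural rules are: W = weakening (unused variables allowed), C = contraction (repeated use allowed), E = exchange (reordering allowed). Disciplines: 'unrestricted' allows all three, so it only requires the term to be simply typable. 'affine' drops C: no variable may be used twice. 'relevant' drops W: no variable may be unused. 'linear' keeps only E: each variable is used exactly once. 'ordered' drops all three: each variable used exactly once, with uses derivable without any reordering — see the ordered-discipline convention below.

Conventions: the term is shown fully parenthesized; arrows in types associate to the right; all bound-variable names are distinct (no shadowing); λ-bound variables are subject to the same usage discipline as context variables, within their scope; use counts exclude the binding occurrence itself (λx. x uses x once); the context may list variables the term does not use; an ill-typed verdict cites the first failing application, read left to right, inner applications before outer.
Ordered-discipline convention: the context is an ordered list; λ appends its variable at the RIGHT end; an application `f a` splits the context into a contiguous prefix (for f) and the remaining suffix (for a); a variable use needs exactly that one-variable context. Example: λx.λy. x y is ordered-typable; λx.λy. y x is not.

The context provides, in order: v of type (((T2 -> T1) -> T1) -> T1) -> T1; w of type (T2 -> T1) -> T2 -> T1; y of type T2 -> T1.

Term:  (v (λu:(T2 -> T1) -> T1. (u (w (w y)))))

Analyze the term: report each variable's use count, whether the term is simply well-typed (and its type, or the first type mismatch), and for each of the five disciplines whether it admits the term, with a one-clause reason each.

variable uses: v: 1, w: 2, y: 1, u (λ-bound): 1
uses in reading order: v, u, w, w, y
typing: the term checks, with type T1
ordered: ✗ — needs contraction — w ×2
linear: ✗ — needs contraction — w ×2
affine: ✗ — needs contraction — w ×2
relevant: ✓ — none of v, w, y, u goes unused
unrestricted: ✓ — typability at T1 is all that's needed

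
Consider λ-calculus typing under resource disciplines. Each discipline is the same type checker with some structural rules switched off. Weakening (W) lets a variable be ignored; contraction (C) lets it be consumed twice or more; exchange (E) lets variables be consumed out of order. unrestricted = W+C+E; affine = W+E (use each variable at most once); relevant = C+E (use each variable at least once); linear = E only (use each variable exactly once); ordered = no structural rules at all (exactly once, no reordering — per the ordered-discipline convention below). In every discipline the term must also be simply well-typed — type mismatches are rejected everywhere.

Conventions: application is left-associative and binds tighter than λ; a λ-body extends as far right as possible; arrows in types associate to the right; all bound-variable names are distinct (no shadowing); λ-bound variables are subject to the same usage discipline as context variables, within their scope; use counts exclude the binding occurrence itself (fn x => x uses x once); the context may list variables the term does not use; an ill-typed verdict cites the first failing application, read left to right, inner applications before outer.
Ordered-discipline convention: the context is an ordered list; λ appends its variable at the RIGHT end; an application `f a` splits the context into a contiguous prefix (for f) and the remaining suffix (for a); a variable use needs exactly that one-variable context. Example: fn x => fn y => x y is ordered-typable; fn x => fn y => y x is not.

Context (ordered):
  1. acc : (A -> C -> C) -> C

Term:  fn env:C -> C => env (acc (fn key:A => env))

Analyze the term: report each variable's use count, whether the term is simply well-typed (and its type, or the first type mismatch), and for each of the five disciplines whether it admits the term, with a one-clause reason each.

counts: acc: 1×, env (bound): 2×, key (bound): 0×
uses in reading order: env, acc, env
typing: well-typed at (C -> C) -> C
ordered: ✗, uses contraction: env ×2; needs weakening: key unused
linear: ✗, uses contraction: env ×2; needs weakening: key unused
affine: ✗, uses contraction: env ×2
relevant: ✗, needs weakening: key unused
unrestricted: ✓, typability at (C -> C) -> C is all that's needed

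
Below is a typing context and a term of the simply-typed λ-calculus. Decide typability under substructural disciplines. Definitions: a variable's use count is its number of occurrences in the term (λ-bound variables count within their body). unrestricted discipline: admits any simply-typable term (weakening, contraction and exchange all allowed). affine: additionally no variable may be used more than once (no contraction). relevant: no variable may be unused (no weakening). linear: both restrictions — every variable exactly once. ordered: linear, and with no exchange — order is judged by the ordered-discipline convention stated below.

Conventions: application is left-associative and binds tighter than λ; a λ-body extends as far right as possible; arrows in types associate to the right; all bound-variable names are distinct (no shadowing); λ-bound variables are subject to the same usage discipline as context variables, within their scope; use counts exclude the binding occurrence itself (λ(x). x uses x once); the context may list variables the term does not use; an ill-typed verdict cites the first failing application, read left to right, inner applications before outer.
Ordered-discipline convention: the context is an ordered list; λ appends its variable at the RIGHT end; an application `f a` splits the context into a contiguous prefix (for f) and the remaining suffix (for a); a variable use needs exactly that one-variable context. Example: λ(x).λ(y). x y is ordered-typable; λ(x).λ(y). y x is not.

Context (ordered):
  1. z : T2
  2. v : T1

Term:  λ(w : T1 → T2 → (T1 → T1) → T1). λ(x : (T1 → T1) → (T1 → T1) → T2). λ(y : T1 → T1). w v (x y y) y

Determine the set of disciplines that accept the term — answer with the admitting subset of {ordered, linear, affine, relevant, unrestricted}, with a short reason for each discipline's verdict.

admitted in: unrestricted
counts: z=0; v=1; w [bound]=1; x [bound]=1; y [bound]=3
order of uses: w, v, x, y, y, y
typing: ✓ — (T1 → T2 → (T1 → T1) → T1) → ((T1 → T1) → (T1 → T1) → T2) → (T1 → T1) → T1
ordered ✗ (y ×3 used more than once (contraction); z never used (weakening))
linear ✗ (y ×3 used more than once (contraction); z never used (weakening))
affine ✗ (y ×3 used more than once (contraction))
relevant ✗ (z never used (weakening))
unrestricted ✓ (typability at (T1 → T2 → (T1 → T1) → T1) → ((T1 → T1) → (T1 → T1) → T2) → (T1 → T1) → T1 is all that's needed)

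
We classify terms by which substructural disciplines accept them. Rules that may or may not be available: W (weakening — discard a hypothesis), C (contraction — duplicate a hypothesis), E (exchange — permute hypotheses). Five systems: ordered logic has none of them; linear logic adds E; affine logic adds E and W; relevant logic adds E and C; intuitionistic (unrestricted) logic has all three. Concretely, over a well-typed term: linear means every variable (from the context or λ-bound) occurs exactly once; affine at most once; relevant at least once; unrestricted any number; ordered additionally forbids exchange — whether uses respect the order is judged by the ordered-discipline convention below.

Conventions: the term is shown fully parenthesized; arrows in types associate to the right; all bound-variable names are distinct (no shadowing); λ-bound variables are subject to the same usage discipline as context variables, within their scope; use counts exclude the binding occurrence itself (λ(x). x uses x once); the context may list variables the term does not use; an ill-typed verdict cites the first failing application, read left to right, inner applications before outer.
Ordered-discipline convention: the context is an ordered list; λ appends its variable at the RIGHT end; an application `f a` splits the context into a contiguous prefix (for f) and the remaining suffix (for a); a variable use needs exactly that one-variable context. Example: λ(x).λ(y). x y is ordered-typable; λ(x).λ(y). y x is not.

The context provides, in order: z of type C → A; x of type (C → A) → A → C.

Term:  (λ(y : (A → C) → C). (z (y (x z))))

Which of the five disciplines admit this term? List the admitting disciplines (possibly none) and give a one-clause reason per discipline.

accepted by: relevant, unrestricted
counts: z: 2×, x: 1×, y [bound]: 1×
left-to-right use order: z, y, x, z
typing: well-typed — term : ((A → C) → C) → A
ordered: ✗, uses contraction: z ×2
linear: ✗, uses contraction: z ×2
affine: ✗, uses contraction: z ×2
relevant: ✓, none of z, x, y goes unused
unrestricted: ✓, well-typed at ((A → C) → C) → A; no restrictions here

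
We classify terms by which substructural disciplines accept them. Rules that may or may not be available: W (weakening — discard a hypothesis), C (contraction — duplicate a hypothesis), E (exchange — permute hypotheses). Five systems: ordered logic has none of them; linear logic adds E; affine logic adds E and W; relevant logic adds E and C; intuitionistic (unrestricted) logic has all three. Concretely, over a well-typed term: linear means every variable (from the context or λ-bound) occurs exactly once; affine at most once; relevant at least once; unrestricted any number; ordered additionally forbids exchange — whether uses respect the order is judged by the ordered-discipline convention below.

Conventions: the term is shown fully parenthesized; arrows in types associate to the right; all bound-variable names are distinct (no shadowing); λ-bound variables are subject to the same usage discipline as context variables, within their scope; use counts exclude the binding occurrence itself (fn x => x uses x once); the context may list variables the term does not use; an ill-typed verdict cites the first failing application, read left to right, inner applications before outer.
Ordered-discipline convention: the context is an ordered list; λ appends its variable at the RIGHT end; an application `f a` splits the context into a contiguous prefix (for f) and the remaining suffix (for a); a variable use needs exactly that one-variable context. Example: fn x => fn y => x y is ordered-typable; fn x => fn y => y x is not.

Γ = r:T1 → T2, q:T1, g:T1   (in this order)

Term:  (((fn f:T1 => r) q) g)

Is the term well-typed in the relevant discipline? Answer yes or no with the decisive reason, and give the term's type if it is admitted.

no — f left unused
usage: r: 1, q: 1, g: 1, f (λ-bound): 0
use order (left to right): r, q, g
typing: well-typed — term : T2
per-discipline verdicts: ordered ✗ · linear ✗ · affine ✓ · relevant ✗ · unrestricted ✓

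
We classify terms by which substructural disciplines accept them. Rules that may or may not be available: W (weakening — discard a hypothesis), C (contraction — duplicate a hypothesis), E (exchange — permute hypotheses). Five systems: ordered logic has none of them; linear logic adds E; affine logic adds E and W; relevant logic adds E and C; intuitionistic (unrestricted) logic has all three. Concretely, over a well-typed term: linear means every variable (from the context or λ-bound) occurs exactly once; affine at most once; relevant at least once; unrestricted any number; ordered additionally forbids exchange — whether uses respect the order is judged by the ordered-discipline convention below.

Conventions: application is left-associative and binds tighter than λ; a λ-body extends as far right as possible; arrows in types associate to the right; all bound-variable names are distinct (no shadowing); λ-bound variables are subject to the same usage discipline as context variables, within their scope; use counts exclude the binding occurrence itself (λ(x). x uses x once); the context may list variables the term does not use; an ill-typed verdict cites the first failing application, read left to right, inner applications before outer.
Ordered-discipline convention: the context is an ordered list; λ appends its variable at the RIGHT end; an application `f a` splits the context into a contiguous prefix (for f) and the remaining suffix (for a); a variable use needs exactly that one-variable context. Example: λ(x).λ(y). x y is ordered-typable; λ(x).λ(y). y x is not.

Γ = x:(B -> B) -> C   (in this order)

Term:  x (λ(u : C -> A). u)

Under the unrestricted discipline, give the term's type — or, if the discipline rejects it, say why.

not well-typed under unrestricted — a type mismatch blocks all five
use counts: x=1; u (λ-bound)=1
order of uses: x, u
typing: ill-typed: an application expects B -> B but receives (C -> A) -> C -> A
across the five disciplines: ordered ✗; linear ✗; affine ✗; relevant ✗; unrestricted ✗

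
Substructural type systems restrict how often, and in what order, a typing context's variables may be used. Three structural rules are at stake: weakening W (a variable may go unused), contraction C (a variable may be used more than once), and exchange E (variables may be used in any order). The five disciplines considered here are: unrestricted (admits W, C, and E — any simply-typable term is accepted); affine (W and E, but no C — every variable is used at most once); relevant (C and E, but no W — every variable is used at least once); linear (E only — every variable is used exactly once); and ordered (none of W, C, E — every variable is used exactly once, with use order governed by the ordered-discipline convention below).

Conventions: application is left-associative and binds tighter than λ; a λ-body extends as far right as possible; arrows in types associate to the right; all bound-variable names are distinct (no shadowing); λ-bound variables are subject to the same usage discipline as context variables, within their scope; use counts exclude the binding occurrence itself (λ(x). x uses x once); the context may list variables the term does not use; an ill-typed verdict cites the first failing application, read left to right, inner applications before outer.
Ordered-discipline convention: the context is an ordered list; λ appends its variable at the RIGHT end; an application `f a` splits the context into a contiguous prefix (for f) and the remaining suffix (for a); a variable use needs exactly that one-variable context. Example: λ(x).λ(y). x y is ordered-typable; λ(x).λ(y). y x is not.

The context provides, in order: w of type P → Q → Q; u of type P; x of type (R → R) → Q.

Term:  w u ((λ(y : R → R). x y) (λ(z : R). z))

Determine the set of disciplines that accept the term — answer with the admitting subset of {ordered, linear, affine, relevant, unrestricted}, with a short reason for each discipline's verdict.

admitted in: ordered, linear, affine, relevant, unrestricted
use counts: w: 1×; u: 1×; x: 1×; y (bound): 1×; z (bound): 1×
uses in reading order: w, u, x, y, z
typing: ✓ — Q
ordered ✓ (single-use (w, u, x, y, z), ordered derivation ok)
linear ✓ (each of w, u, x, y, z used exactly once)
affine ✓ (at most one use each (w, u, x, y, z))
relevant ✓ (every one of w, u, x, y, z appears)
unrestricted ✓ (typability at Q is all that's needed)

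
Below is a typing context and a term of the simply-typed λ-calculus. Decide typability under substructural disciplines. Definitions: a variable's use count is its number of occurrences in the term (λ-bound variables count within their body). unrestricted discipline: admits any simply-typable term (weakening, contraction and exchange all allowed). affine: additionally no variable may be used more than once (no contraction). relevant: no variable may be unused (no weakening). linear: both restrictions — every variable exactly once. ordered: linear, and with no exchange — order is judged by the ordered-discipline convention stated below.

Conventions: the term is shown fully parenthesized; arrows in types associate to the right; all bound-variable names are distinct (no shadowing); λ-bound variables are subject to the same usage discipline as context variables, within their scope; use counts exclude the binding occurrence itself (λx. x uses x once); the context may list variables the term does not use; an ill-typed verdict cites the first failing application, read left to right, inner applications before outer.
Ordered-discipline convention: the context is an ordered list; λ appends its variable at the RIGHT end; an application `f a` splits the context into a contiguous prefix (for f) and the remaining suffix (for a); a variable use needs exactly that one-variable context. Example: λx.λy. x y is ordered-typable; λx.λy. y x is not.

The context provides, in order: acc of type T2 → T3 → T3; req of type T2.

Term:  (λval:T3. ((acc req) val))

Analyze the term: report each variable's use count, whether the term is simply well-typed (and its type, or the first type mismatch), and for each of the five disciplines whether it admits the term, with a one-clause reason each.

use counts: acc: 1×; req: 1×; val (λ-bound): 1×
uses in reading order: acc, req, val
typing: ✓ — T3 → T3
ordered: ✓, acc, req, val: once each, no exchange needed
linear: ✓, single use per variable (acc, req, val)
affine: ✓, acc, req, val: no repeats, contraction unneeded
relevant: ✓, acc, req, val: all used, weakening unneeded
unrestricted: ✓, simply typable at T3 → T3; W, C, E all held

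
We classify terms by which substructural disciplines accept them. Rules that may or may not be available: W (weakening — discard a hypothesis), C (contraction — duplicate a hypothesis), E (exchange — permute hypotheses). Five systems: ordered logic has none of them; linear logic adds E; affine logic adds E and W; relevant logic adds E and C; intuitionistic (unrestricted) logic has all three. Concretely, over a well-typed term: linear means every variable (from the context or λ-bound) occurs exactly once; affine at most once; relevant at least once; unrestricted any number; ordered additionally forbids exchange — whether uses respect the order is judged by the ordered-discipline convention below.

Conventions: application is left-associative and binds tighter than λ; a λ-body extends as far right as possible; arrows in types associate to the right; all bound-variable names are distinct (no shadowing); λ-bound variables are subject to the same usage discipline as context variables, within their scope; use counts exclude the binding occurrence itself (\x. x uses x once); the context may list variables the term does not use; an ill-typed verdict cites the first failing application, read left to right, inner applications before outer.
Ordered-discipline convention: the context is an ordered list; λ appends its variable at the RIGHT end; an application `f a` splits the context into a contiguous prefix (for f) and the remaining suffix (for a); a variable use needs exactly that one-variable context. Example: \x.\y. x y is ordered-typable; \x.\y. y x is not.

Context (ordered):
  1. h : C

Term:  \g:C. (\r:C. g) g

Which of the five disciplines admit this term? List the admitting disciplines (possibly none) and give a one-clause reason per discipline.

admitted by: unrestricted
counts: h: 0, g (λ-bound): 2, r (λ-bound): 0
uses in reading order: g, g
typing: the term checks, with type C -> C
ordered: ✗, g ×2 used more than once (contraction); h, r never used (weakening)
linear: ✗, g ×2 used more than once (contraction); h, r never used (weakening)
affine: ✗, g ×2 used more than once (contraction)
relevant: ✗, h, r never used (weakening)
unrestricted: ✓, type-checks (C -> C) and nothing is barred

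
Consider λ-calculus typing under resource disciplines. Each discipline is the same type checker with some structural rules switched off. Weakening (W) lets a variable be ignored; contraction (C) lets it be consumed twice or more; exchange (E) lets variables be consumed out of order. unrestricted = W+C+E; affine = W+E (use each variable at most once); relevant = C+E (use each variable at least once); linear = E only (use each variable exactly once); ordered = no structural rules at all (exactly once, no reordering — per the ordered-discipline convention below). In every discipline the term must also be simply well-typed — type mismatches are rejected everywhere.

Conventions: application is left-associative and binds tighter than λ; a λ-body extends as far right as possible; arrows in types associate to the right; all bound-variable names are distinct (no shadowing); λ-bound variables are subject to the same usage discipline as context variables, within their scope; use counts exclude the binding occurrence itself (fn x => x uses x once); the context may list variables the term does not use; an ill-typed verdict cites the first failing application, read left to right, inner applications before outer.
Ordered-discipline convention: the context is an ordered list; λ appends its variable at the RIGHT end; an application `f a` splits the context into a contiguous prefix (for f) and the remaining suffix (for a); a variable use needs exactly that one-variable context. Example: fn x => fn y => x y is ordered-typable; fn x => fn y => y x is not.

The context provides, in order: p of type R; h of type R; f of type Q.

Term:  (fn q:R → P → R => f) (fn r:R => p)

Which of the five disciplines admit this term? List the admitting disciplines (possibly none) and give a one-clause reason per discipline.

admitting disciplines: none
usage: p ×1; h ×0; f ×1; q (bound) ×0; r (bound) ×0
uses in reading order: f, p
typing: ill-typed: an application expects R → P → R but receives R → R
ordered: ✗, a type mismatch blocks all five
linear: ✗, the type mismatch rejects it
affine: ✗, not simply typable
relevant: ✗, fails simple typing
unrestricted: ✗, a type mismatch blocks all five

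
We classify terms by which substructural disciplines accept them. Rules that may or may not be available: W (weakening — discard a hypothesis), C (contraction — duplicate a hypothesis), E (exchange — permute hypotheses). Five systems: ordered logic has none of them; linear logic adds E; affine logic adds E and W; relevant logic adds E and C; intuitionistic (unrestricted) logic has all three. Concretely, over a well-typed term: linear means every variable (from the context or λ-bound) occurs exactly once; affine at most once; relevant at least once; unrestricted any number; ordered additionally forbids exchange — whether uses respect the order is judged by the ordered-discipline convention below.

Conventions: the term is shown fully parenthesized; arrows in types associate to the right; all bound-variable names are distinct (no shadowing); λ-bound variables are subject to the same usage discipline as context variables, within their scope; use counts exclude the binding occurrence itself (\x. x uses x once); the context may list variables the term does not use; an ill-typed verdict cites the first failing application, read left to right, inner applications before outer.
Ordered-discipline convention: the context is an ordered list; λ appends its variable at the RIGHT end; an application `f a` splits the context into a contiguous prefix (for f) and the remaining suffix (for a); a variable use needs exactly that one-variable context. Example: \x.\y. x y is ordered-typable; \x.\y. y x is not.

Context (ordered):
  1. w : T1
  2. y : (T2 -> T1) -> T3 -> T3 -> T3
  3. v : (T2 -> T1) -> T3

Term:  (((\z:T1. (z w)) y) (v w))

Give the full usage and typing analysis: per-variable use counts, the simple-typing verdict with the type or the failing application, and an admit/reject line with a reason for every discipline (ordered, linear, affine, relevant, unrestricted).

use counts: w=2, y=1, v=1, z (bound)=1
left-to-right use order: z, w, y, v, w
typing: ill-typed: non-function type T1 applied to an argument
ordered: ✗, fails simple typing
linear: ✗, a type mismatch blocks all five
affine: ✗, the type mismatch rejects it
relevant: ✗, not simply typable
unrestricted: ✗, fails simple typing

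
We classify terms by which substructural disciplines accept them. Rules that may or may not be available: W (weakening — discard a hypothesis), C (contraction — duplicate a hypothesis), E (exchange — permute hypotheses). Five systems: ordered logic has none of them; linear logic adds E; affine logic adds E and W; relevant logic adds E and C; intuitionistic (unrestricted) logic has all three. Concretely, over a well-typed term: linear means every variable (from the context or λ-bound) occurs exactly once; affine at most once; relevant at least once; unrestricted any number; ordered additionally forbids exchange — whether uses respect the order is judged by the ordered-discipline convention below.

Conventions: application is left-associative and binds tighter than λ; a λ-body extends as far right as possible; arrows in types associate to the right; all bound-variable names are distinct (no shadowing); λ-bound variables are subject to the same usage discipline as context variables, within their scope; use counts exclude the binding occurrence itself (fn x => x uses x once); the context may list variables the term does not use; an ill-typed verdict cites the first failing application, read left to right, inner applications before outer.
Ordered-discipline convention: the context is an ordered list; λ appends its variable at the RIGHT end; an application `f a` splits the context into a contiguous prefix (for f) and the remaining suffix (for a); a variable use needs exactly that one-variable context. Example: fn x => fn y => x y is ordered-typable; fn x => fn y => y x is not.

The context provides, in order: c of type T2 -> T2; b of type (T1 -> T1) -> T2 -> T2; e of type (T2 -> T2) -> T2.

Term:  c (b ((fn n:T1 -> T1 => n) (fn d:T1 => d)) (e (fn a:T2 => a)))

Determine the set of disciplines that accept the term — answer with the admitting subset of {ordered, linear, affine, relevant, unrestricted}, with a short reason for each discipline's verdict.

admitting disciplines: ordered, linear, affine, relevant, unrestricted
usage: c=1; b=1; e=1; n (λ-bound)=1; d (λ-bound)=1; a (λ-bound)=1
order of uses: c, b, n, d, e, a
typing: the term checks, with type T2
ordered: ✓ — one use each (c, b, e, n, d, a); ordered split holds
linear: ✓ — single use per variable (c, b, e, n, d, a)
affine: ✓ — no duplicate uses among c, b, e, n, d, a
relevant: ✓ — at least one use each (c, b, e, n, d, a)
unrestricted: ✓ — well-typed at T2; no restrictions here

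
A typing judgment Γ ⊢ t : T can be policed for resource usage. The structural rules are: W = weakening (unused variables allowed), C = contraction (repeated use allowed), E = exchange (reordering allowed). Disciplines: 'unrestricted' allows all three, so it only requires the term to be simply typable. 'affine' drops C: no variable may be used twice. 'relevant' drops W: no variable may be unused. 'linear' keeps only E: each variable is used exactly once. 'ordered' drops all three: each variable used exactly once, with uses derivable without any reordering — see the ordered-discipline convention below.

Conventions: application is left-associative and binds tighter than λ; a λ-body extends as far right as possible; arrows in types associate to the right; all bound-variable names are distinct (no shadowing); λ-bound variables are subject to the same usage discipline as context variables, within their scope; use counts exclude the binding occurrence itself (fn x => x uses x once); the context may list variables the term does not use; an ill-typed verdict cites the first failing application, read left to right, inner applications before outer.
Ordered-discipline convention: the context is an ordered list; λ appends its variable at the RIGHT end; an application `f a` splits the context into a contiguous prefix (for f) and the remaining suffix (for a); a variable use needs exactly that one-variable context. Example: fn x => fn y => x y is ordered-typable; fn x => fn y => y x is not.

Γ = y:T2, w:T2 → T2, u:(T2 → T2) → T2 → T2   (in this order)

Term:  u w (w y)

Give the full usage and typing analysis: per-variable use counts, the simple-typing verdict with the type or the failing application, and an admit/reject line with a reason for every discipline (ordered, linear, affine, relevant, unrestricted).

counts: y=1, w=2, u=1
use order (left to right): u, w, w, y
typing: the term checks, with type T2
ordered ✗ (repeated use of w ×2)
linear ✗ (repeated use of w ×2)
affine ✗ (repeated use of w ×2)
relevant ✓ (none of y, w, u goes unused)
unrestricted ✓ (simply typable at T2; W, C, E all held)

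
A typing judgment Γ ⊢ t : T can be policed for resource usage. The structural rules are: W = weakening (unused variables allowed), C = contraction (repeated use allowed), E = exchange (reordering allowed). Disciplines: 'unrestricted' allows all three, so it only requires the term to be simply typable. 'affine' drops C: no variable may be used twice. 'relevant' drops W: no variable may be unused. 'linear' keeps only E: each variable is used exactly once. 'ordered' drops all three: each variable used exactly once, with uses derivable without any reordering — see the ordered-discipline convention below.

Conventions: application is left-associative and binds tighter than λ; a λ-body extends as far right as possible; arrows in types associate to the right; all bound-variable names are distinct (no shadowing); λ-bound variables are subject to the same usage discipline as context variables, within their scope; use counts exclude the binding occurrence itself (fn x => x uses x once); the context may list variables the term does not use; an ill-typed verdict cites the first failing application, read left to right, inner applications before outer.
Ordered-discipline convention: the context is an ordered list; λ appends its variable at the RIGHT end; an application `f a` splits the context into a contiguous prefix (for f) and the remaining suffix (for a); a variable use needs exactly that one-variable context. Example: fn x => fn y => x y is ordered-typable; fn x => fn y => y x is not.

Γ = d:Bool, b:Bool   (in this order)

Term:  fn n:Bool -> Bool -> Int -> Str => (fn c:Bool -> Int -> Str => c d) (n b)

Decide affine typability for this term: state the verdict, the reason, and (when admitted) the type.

yes — none of d, b, n, c used more than once; term : (Bool -> Bool -> Int -> Str) -> Int -> Str
variable uses: d=1; b=1; n [bound]=1; c [bound]=1
order of uses: c, d, n, b
typing: the term checks, with type (Bool -> Bool -> Int -> Str) -> Int -> Str
per-discipline verdicts: ordered ✗ | linear ✓ | affine ✓ | relevant ✓ | unrestricted ✓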